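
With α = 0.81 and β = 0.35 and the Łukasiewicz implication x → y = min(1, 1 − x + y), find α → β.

α → β = min(1, 1 − 0.81 + 0.35) = min(1, 0.54) = 0.54
For comparison, the Gödel implication (1 if x ≤ y else y) would give 0.35.

0.54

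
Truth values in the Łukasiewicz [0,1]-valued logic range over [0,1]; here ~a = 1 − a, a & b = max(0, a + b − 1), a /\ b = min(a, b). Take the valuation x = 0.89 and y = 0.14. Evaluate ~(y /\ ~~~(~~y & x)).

0.86

~y = 1 − 0.14 = 0.86
~~y = 1 − 0.86 = 0.14
~~y & x = max(0, 0.14 + 0.89 − 1) = max(0, 0.03) = 0.03
~(~~y & x) = 1 − 0.03 = 0.97
~~(~~y & x) = 1 − 0.97 = 0.03
~~~(~~y & x) = 1 − 0.03 = 0.97
y /\ ~~~(~~y & x) = min(0.14, 0.97) = 0.14
~(y /\ ~~~(~~y & x)) = 1 − 0.14 = 0.86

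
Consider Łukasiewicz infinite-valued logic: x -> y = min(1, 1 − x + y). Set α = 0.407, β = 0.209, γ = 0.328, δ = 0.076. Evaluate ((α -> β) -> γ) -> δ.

α -> β = min(1, 1 − 0.407 + 0.209) = min(1, 0.802) = 0.802
(α -> β) -> γ = min(1, 1 − 0.802 + 0.328) = min(1, 0.526) = 0.526
((α -> β) -> γ) -> δ = min(1, 1 − 0.526 + 0.076) = min(1, 0.550) = 0.550

0.550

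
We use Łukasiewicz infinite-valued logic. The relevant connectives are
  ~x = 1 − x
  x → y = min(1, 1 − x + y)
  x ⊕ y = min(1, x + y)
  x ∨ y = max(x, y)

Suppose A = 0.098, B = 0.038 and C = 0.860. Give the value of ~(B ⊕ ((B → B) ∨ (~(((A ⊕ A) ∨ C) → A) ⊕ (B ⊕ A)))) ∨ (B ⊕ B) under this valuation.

B → B = min(1, 1 − 0.038 + 0.038) = min(1, 1.000) = 1.000
A ⊕ A = min(1, 0.098 + 0.098) = min(1, 0.196) = 0.196
(A ⊕ A) ∨ C = max(0.196, 0.860) = 0.860
((A ⊕ A) ∨ C) → A = min(1, 1 − 0.860 + 0.098) = min(1, 0.238) = 0.238
~(((A ⊕ A) ∨ C) → A) = 1 − 0.238 = 0.762
B ⊕ A = min(1, 0.038 + 0.098) = min(1, 0.136) = 0.136
~(((A ⊕ A) ∨ C) → A) ⊕ (B ⊕ A) = min(1, 0.762 + 0.136) = min(1, 0.898) = 0.898
(B → B) ∨ (~(((A ⊕ A) ∨ C) → A) ⊕ (B ⊕ A)) = max(1.000, 0.898) = 1.000
B ⊕ ((B → B) ∨ (~(((A ⊕ A) ∨ C) → A) ⊕ (B ⊕ A))) = min(1, 0.038 + 1.000) = min(1, 1.038) = 1.000
~(B ⊕ ((B → B) ∨ (~(((A ⊕ A) ∨ C) → A) ⊕ (B ⊕ A)))) = 1 − 1.000 = 0.000
B ⊕ B = min(1, 0.038 + 0.038) = min(1, 0.076) = 0.076
~(B ⊕ ((B → B) ∨ (~(((A ⊕ A) ∨ C) → A) ⊕ (B ⊕ A)))) ∨ (B ⊕ B) = max(0.000, 0.076) = 0.076

0.076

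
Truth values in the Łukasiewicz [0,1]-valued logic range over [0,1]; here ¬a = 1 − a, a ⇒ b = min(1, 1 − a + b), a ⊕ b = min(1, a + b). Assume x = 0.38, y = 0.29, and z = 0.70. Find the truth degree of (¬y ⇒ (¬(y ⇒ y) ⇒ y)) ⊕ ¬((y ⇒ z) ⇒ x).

¬y = 1 − 0.29 = 0.71
y ⇒ y = min(1, 1 − 0.29 + 0.29) = min(1, 1.00) = 1.00
¬(y ⇒ y) = 1 − 1.00 = 0.00
¬(y ⇒ y) ⇒ y = min(1, 1 − 0.00 + 0.29) = min(1, 1.29) = 1.00
¬y ⇒ (¬(y ⇒ y) ⇒ y) = min(1, 1 − 0.71 + 1.00) = min(1, 1.29) = 1.00
y ⇒ z = min(1, 1 − 0.29 + 0.70) = min(1, 1.41) = 1.00
(y ⇒ z) ⇒ x = min(1, 1 − 1.00 + 0.38) = min(1, 0.38) = 0.38
¬((y ⇒ z) ⇒ x) = 1 − 0.38 = 0.62
(¬y ⇒ (¬(y ⇒ y) ⇒ y)) ⊕ ¬((y ⇒ z) ⇒ x) = min(1, 1.00 + 0.62) = min(1, 1.62) = 1.00

1.00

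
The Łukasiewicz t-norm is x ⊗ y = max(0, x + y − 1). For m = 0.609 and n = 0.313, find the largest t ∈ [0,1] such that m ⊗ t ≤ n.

The residuum of the Łukasiewicz t-norm gives the supremum: min(1, 1 − 0.609 + 0.313).
1 − 0.609 + 0.313 = 0.704, so t = min(1, 0.704) = 0.704.
Check: 0.609 ⊗ 0.704 = max(0, 0.313) = 0.313 ≤ 0.313.

0.704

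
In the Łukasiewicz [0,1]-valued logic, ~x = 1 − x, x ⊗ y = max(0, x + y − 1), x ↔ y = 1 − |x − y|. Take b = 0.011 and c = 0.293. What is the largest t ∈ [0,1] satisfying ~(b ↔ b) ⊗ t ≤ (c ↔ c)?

1.000

b ↔ b = 1 − |0.011 − 0.011| = 1 − 0.000 = 1.000
~(b ↔ b) = 1 − 1.000 = 0.000
So the left factor is ~(b ↔ b) = 0.000.
c ↔ c = 1 − |0.293 − 0.293| = 1 − 0.000 = 1.000
So the right-hand bound is c ↔ c = 1.000.
The residuum of the Łukasiewicz t-norm gives the supremum: min(1, 1 − 0.000 + 1.000).
1 − 0.000 + 1.000 = 2.000, so t = min(1, 2.000) = 1.000.
Check: 0.000 ⊗ 1.000 = max(0, 0.000) = 0.000 ≤ 1.000.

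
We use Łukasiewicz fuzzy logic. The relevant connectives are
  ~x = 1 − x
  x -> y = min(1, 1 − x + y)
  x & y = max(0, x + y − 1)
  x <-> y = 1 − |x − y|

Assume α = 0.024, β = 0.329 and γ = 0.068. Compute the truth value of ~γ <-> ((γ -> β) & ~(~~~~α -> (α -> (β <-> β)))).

0.068

~γ = 1 − 0.068 = 0.932
γ -> β = min(1, 1 − 0.068 + 0.329) = min(1, 1.261) = 1.000
~α = 1 − 0.024 = 0.976
~~α = 1 − 0.976 = 0.024
~~~α = 1 − 0.024 = 0.976
~~~~α = 1 − 0.976 = 0.024
β <-> β = 1 − |0.329 − 0.329| = 1 − 0.000 = 1.000
α -> (β <-> β) = min(1, 1 − 0.024 + 1.000) = min(1, 1.976) = 1.000
~~~~α -> (α -> (β <-> β)) = min(1, 1 − 0.024 + 1.000) = min(1, 1.976) = 1.000
~(~~~~α -> (α -> (β <-> β))) = 1 − 1.000 = 0.000
(γ -> β) & ~(~~~~α -> (α -> (β <-> β))) = max(0, 1.000 + 0.000 − 1) = max(0, 0.000) = 0.000
~γ <-> ((γ -> β) & ~(~~~~α -> (α -> (β <-> β)))) = 1 − |0.932 − 0.000| = 1 − 0.932 = 0.068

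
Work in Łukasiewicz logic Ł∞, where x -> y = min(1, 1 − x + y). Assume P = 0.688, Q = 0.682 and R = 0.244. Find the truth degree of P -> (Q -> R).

0.874

Q -> R = min(1, 1 − 0.682 + 0.244) = min(1, 0.562) = 0.562
P -> (Q -> R) = min(1, 1 − 0.688 + 0.562) = min(1, 0.874) = 0.874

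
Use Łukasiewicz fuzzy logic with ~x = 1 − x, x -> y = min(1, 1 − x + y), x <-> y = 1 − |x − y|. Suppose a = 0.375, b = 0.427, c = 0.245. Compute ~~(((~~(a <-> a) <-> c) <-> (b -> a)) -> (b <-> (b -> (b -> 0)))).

a <-> a = 1 − |0.375 − 0.375| = 1 − 0.000 = 1.000
~(a <-> a) = 1 − 1.000 = 0.000
~~(a <-> a) = 1 − 0.000 = 1.000
~~(a <-> a) <-> c = 1 − |1.000 − 0.245| = 1 − 0.755 = 0.245
b -> a = min(1, 1 − 0.427 + 0.375) = min(1, 0.948) = 0.948
(~~(a <-> a) <-> c) <-> (b -> a) = 1 − |0.245 − 0.948| = 1 − 0.703 = 0.297
b -> 0 = min(1, 1 − 0.427 + 0.000) = min(1, 0.573) = 0.573
b -> (b -> 0) = min(1, 1 − 0.427 + 0.573) = min(1, 1.146) = 1.000
b <-> (b -> (b -> 0)) = 1 − |0.427 − 1.000| = 1 − 0.573 = 0.427
((~~(a <-> a) <-> c) <-> (b -> a)) -> (b <-> (b -> (b -> 0))) = min(1, 1 − 0.297 + 0.427) = min(1, 1.130) = 1.000
~(((~~(a <-> a) <-> c) <-> (b -> a)) -> (b <-> (b -> (b -> 0)))) = 1 − 1.000 = 0.000
~~(((~~(a <-> a) <-> c) <-> (b -> a)) -> (b <-> (b -> (b -> 0)))) = 1 − 0.000 = 1.000

1.000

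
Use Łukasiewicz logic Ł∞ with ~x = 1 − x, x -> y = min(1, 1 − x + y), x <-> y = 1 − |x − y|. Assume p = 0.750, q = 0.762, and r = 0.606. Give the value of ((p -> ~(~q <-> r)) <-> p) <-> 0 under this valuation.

~q = 1 − 0.762 = 0.238
~q <-> r = 1 − |0.238 − 0.606| = 1 − 0.368 = 0.632
~(~q <-> r) = 1 − 0.632 = 0.368
p -> ~(~q <-> r) = min(1, 1 − 0.750 + 0.368) = min(1, 0.618) = 0.618
(p -> ~(~q <-> r)) <-> p = 1 − |0.618 − 0.750| = 1 − 0.132 = 0.868
((p -> ~(~q <-> r)) <-> p) <-> 0 = 1 − |0.868 − 0.000| = 1 − 0.868 = 0.132

0.132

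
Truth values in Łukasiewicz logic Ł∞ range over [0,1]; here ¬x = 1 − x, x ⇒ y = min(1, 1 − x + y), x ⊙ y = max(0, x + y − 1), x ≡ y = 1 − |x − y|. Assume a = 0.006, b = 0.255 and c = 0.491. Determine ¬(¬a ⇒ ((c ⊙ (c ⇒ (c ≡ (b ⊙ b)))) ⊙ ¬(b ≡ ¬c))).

¬a = 1 − 0.006 = 0.994
b ⊙ b = max(0, 0.255 + 0.255 − 1) = max(0, -0.490) = 0.000
c ≡ (b ⊙ b) = 1 − |0.491 − 0.000| = 1 − 0.491 = 0.509
c ⇒ (c ≡ (b ⊙ b)) = min(1, 1 − 0.491 + 0.509) = min(1, 1.018) = 1.000
c ⊙ (c ⇒ (c ≡ (b ⊙ b))) = max(0, 0.491 + 1.000 − 1) = max(0, 0.491) = 0.491
¬c = 1 − 0.491 = 0.509
b ≡ ¬c = 1 − |0.255 − 0.509| = 1 − 0.254 = 0.746
¬(b ≡ ¬c) = 1 − 0.746 = 0.254
(c ⊙ (c ⇒ (c ≡ (b ⊙ b)))) ⊙ ¬(b ≡ ¬c) = max(0, 0.491 + 0.254 − 1) = max(0, -0.255) = 0.000
¬a ⇒ ((c ⊙ (c ⇒ (c ≡ (b ⊙ b)))) ⊙ ¬(b ≡ ¬c)) = min(1, 1 − 0.994 + 0.000) = min(1, 0.006) = 0.006
¬(¬a ⇒ ((c ⊙ (c ⇒ (c ≡ (b ⊙ b)))) ⊙ ¬(b ≡ ¬c))) = 1 − 0.006 = 0.994

0.994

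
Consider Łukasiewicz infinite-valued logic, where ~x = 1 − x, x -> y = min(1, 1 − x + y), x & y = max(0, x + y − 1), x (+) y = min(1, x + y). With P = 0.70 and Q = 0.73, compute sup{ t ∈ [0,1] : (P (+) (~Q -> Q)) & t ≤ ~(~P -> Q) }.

0.00

~Q = 1 − 0.73 = 0.27
~Q -> Q = min(1, 1 − 0.27 + 0.73) = min(1, 1.46) = 1.00
P (+) (~Q -> Q) = min(1, 0.70 + 1.00) = min(1, 1.70) = 1.00
So the left factor is P (+) (~Q -> Q) = 1.00.
~P = 1 − 0.70 = 0.30
~P -> Q = min(1, 1 − 0.30 + 0.73) = min(1, 1.43) = 1.00
~(~P -> Q) = 1 − 1.00 = 0.00
So the right-hand bound is ~(~P -> Q) = 0.00.
The residuum of the Łukasiewicz t-norm gives the supremum: min(1, 1 − 1.00 + 0.00).
1 − 1.00 + 0.00 = 0.00, so t = min(1, 0.00) = 0.00.
Check: 1.00 & 0.00 = max(0, 0.00) = 0.00 ≤ 0.00.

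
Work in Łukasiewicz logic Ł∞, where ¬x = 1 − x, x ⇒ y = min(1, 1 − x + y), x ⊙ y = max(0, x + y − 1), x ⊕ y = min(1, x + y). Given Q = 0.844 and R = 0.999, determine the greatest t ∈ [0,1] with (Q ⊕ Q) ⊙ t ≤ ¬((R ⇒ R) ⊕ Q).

0.000

Q ⊕ Q = min(1, 0.844 + 0.844) = min(1, 1.688) = 1.000
So the left factor is Q ⊕ Q = 1.000.
R ⇒ R = min(1, 1 − 0.999 + 0.999) = min(1, 1.000) = 1.000
(R ⇒ R) ⊕ Q = min(1, 1.000 + 0.844) = min(1, 1.844) = 1.000
¬((R ⇒ R) ⊕ Q) = 1 − 1.000 = 0.000
So the right-hand bound is ¬((R ⇒ R) ⊕ Q) = 0.000.
The residuum of the Łukasiewicz t-norm gives the supremum: min(1, 1 − 1.000 + 0.000).
1 − 1.000 + 0.000 = 0.000, so t = min(1, 0.000) = 0.000.
Check: 1.000 ⊙ 0.000 = max(0, 0.000) = 0.000 ≤ 0.000.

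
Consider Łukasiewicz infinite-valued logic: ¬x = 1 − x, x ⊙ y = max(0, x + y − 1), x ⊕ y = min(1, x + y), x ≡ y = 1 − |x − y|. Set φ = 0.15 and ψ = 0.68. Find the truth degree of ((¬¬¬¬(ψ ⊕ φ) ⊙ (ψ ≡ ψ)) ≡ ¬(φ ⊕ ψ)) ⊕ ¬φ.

1.00

ψ ⊕ φ = min(1, 0.68 + 0.15) = min(1, 0.83) = 0.83
¬(ψ ⊕ φ) = 1 − 0.83 = 0.17
¬¬(ψ ⊕ φ) = 1 − 0.17 = 0.83
¬¬¬(ψ ⊕ φ) = 1 − 0.83 = 0.17
¬¬¬¬(ψ ⊕ φ) = 1 − 0.17 = 0.83
ψ ≡ ψ = 1 − |0.68 − 0.68| = 1 − 0.00 = 1.00
¬¬¬¬(ψ ⊕ φ) ⊙ (ψ ≡ ψ) = max(0, 0.83 + 1.00 − 1) = max(0, 0.83) = 0.83
φ ⊕ ψ = min(1, 0.15 + 0.68) = min(1, 0.83) = 0.83
¬(φ ⊕ ψ) = 1 − 0.83 = 0.17
(¬¬¬¬(ψ ⊕ φ) ⊙ (ψ ≡ ψ)) ≡ ¬(φ ⊕ ψ) = 1 − |0.83 − 0.17| = 1 − 0.66 = 0.34
¬φ = 1 − 0.15 = 0.85
((¬¬¬¬(ψ ⊕ φ) ⊙ (ψ ≡ ψ)) ≡ ¬(φ ⊕ ψ)) ⊕ ¬φ = min(1, 0.34 + 0.85) = min(1, 1.19) = 1.00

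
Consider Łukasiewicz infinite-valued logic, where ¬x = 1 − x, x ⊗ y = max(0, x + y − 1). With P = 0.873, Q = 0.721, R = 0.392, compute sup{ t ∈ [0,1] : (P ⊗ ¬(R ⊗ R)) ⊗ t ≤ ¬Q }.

0.406

R ⊗ R = max(0, 0.392 + 0.392 − 1) = max(0, -0.216) = 0.000
¬(R ⊗ R) = 1 − 0.000 = 1.000
P ⊗ ¬(R ⊗ R) = max(0, 0.873 + 1.000 − 1) = max(0, 0.873) = 0.873
So the left factor is P ⊗ ¬(R ⊗ R) = 0.873.
¬Q = 1 − 0.721 = 0.279
So the right-hand bound is ¬Q = 0.279.
The residuum of the Łukasiewicz t-norm gives the supremum: min(1, 1 − 0.873 + 0.279).
1 − 0.873 + 0.279 = 0.406, so t = min(1, 0.406) = 0.406.
Check: 0.873 ⊗ 0.406 = max(0, 0.279) = 0.279 ≤ 0.279.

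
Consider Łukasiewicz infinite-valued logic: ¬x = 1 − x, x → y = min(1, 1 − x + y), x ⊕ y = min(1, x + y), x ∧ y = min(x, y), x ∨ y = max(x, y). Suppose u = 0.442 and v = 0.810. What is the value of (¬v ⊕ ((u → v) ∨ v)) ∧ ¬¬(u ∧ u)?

¬v = 1 − 0.810 = 0.190
u → v = min(1, 1 − 0.442 + 0.810) = min(1, 1.368) = 1.000
(u → v) ∨ v = max(1.000, 0.810) = 1.000
¬v ⊕ ((u → v) ∨ v) = min(1, 0.190 + 1.000) = min(1, 1.190) = 1.000
u ∧ u = min(0.442, 0.442) = 0.442
¬(u ∧ u) = 1 − 0.442 = 0.558
¬¬(u ∧ u) = 1 − 0.558 = 0.442
(¬v ⊕ ((u → v) ∨ v)) ∧ ¬¬(u ∧ u) = min(1.000, 0.442) = 0.442

0.442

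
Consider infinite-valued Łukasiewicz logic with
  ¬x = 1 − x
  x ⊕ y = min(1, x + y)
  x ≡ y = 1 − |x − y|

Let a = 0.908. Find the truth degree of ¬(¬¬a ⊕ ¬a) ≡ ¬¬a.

¬a = 1 − 0.908 = 0.092
¬¬a = 1 − 0.092 = 0.908
¬¬a ⊕ ¬a = min(1, 0.908 + 0.092) = min(1, 1.000) = 1.000
¬(¬¬a ⊕ ¬a) = 1 − 1.000 = 0.000
¬(¬¬a ⊕ ¬a) ≡ ¬¬a = 1 − |0.000 − 0.908| = 1 − 0.908 = 0.092

0.092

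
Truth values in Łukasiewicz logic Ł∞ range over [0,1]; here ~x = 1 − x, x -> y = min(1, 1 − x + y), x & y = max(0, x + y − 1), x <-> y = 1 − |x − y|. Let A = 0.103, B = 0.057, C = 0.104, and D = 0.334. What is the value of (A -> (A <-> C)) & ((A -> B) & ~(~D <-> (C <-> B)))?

A <-> C = 1 − |0.103 − 0.104| = 1 − 0.001 = 0.999
A -> (A <-> C) = min(1, 1 − 0.103 + 0.999) = min(1, 1.896) = 1.000
A -> B = min(1, 1 − 0.103 + 0.057) = min(1, 0.954) = 0.954
~D = 1 − 0.334 = 0.666
C <-> B = 1 − |0.104 − 0.057| = 1 − 0.047 = 0.953
~D <-> (C <-> B) = 1 − |0.666 − 0.953| = 1 − 0.287 = 0.713
~(~D <-> (C <-> B)) = 1 − 0.713 = 0.287
(A -> B) & ~(~D <-> (C <-> B)) = max(0, 0.954 + 0.287 − 1) = max(0, 0.241) = 0.241
(A -> (A <-> C)) & ((A -> B) & ~(~D <-> (C <-> B))) = max(0, 1.000 + 0.241 − 1) = max(0, 0.241) = 0.241

0.241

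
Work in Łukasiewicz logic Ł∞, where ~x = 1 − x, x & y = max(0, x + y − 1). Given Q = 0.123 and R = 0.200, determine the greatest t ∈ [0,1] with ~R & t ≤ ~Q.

1.000

~R = 1 − 0.200 = 0.800
So the left factor is ~R = 0.800.
~Q = 1 − 0.123 = 0.877
So the right-hand bound is ~Q = 0.877.
The residuum of the Łukasiewicz t-norm gives the supremum: min(1, 1 − 0.800 + 0.877).
1 − 0.800 + 0.877 = 1.077, so t = min(1, 1.077) = 1.000.
Check: 0.800 & 1.000 = max(0, 0.800) = 0.800 ≤ 0.877.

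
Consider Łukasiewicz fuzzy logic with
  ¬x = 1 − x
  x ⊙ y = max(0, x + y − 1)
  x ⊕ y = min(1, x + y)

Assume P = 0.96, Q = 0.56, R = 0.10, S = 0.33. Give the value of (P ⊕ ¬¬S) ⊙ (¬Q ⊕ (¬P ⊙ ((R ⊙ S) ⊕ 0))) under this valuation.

0.44

¬S = 1 − 0.33 = 0.67
¬¬S = 1 − 0.67 = 0.33
P ⊕ ¬¬S = min(1, 0.96 + 0.33) = min(1, 1.29) = 1.00
¬Q = 1 − 0.56 = 0.44
¬P = 1 − 0.96 = 0.04
R ⊙ S = max(0, 0.10 + 0.33 − 1) = max(0, -0.57) = 0.00
(R ⊙ S) ⊕ 0 = min(1, 0.00 + 0.00) = min(1, 0.00) = 0.00
¬P ⊙ ((R ⊙ S) ⊕ 0) = max(0, 0.04 + 0.00 − 1) = max(0, -0.96) = 0.00
¬Q ⊕ (¬P ⊙ ((R ⊙ S) ⊕ 0)) = min(1, 0.44 + 0.00) = min(1, 0.44) = 0.44
(P ⊕ ¬¬S) ⊙ (¬Q ⊕ (¬P ⊙ ((R ⊙ S) ⊕ 0))) = max(0, 1.00 + 0.44 − 1) = max(0, 0.44) = 0.44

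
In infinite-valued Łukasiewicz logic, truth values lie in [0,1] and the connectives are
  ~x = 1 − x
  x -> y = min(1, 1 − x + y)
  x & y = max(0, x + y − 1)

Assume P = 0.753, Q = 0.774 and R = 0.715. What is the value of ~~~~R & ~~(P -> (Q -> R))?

0.715

~R = 1 − 0.715 = 0.285
~~R = 1 − 0.285 = 0.715
~~~R = 1 − 0.715 = 0.285
~~~~R = 1 − 0.285 = 0.715
Q -> R = min(1, 1 − 0.774 + 0.715) = min(1, 0.941) = 0.941
P -> (Q -> R) = min(1, 1 − 0.753 + 0.941) = min(1, 1.188) = 1.000
~(P -> (Q -> R)) = 1 − 1.000 = 0.000
~~(P -> (Q -> R)) = 1 − 0.000 = 1.000
~~~~R & ~~(P -> (Q -> R)) = max(0, 0.715 + 1.000 − 1) = max(0, 0.715) = 0.715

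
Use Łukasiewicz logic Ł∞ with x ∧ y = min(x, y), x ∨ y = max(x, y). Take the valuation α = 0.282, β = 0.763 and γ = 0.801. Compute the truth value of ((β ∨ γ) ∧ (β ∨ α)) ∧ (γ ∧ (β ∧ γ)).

0.763

β ∨ γ = max(0.763, 0.801) = 0.801
β ∨ α = max(0.763, 0.282) = 0.763
(β ∨ γ) ∧ (β ∨ α) = min(0.801, 0.763) = 0.763
β ∧ γ = min(0.763, 0.801) = 0.763
γ ∧ (β ∧ γ) = min(0.801, 0.763) = 0.763
((β ∨ γ) ∧ (β ∨ α)) ∧ (γ ∧ (β ∧ γ)) = min(0.763, 0.763) = 0.763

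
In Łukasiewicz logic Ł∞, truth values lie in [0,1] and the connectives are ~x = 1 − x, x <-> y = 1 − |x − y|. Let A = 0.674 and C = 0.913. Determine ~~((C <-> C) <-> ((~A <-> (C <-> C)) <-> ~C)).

C <-> C = 1 − |0.913 − 0.913| = 1 − 0.000 = 1.000
~A = 1 − 0.674 = 0.326
~A <-> (C <-> C) = 1 − |0.326 − 1.000| = 1 − 0.674 = 0.326
~C = 1 − 0.913 = 0.087
(~A <-> (C <-> C)) <-> ~C = 1 − |0.326 − 0.087| = 1 − 0.239 = 0.761
(C <-> C) <-> ((~A <-> (C <-> C)) <-> ~C) = 1 − |1.000 − 0.761| = 1 − 0.239 = 0.761
~((C <-> C) <-> ((~A <-> (C <-> C)) <-> ~C)) = 1 − 0.761 = 0.239
~~((C <-> C) <-> ((~A <-> (C <-> C)) <-> ~C)) = 1 − 0.239 = 0.761

0.761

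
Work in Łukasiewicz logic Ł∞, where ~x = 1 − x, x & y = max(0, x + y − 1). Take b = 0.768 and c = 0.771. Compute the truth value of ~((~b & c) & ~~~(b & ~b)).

~b = 1 − 0.768 = 0.232
~b & c = max(0, 0.232 + 0.771 − 1) = max(0, 0.003) = 0.003
b & ~b = max(0, 0.768 + 0.232 − 1) = max(0, 0.000) = 0.000
~(b & ~b) = 1 − 0.000 = 1.000
~~(b & ~b) = 1 − 1.000 = 0.000
~~~(b & ~b) = 1 − 0.000 = 1.000
(~b & c) & ~~~(b & ~b) = max(0, 0.003 + 1.000 − 1) = max(0, 0.003) = 0.003
~((~b & c) & ~~~(b & ~b)) = 1 − 0.003 = 0.997

0.997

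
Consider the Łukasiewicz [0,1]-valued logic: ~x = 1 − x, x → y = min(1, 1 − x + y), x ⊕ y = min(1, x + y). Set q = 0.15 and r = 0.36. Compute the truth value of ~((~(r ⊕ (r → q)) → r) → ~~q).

0.85

r → q = min(1, 1 − 0.36 + 0.15) = min(1, 0.79) = 0.79
r ⊕ (r → q) = min(1, 0.36 + 0.79) = min(1, 1.15) = 1.00
~(r ⊕ (r → q)) = 1 − 1.00 = 0.00
~(r ⊕ (r → q)) → r = min(1, 1 − 0.00 + 0.36) = min(1, 1.36) = 1.00
~q = 1 − 0.15 = 0.85
~~q = 1 − 0.85 = 0.15
(~(r ⊕ (r → q)) → r) → ~~q = min(1, 1 − 1.00 + 0.15) = min(1, 0.15) = 0.15
~((~(r ⊕ (r → q)) → r) → ~~q) = 1 − 0.15 = 0.85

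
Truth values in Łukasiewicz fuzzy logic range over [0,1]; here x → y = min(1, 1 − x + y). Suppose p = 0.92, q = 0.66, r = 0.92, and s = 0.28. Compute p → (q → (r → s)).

0.78

r → s = min(1, 1 − 0.92 + 0.28) = min(1, 0.36) = 0.36
q → (r → s) = min(1, 1 − 0.66 + 0.36) = min(1, 0.70) = 0.70
p → (q → (r → s)) = min(1, 1 − 0.92 + 0.70) = min(1, 0.78) = 0.78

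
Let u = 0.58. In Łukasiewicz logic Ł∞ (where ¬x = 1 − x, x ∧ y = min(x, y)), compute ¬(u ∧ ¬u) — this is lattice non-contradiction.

¬u = 1 − 0.58 = 0.42
u ∧ ¬u = min(0.58, 0.42) = 0.42
¬(u ∧ ¬u) = 1 − 0.42 = 0.58
(The value 0.58 < 1 shows this instance is not satisfied; not a Ł∞-tautology — its value is 1 − min(a, 1−a).)

0.58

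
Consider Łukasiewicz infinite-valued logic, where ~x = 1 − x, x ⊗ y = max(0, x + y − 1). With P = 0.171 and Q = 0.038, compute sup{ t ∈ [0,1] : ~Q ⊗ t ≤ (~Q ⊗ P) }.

0.171

~Q = 1 − 0.038 = 0.962
So the left factor is ~Q = 0.962.
~Q ⊗ P = max(0, 0.962 + 0.171 − 1) = max(0, 0.133) = 0.133
So the right-hand bound is ~Q ⊗ P = 0.133.
The residuum of the Łukasiewicz t-norm gives the supremum: min(1, 1 − 0.962 + 0.133).
1 − 0.962 + 0.133 = 0.171, so t = min(1, 0.171) = 0.171.
Check: 0.962 ⊗ 0.171 = max(0, 0.133) = 0.133 ≤ 0.133.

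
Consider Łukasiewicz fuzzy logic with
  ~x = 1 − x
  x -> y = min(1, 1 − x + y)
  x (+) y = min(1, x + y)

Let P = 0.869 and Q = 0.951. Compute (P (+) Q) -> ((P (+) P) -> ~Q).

P (+) Q = min(1, 0.869 + 0.951) = min(1, 1.820) = 1.000
P (+) P = min(1, 0.869 + 0.869) = min(1, 1.738) = 1.000
~Q = 1 − 0.951 = 0.049
(P (+) P) -> ~Q = min(1, 1 − 1.000 + 0.049) = min(1, 0.049) = 0.049
(P (+) Q) -> ((P (+) P) -> ~Q) = min(1, 1 − 1.000 + 0.049) = min(1, 0.049) = 0.049

0.049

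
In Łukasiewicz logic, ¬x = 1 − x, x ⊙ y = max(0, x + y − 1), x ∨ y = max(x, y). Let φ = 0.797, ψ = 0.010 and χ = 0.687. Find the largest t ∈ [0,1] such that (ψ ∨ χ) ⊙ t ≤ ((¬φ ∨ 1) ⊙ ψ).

ψ ∨ χ = max(0.010, 0.687) = 0.687
So the left factor is ψ ∨ χ = 0.687.
¬φ = 1 − 0.797 = 0.203
¬φ ∨ 1 = max(0.203, 1.000) = 1.000
(¬φ ∨ 1) ⊙ ψ = max(0, 1.000 + 0.010 − 1) = max(0, 0.010) = 0.010
So the right-hand bound is (¬φ ∨ 1) ⊙ ψ = 0.010.
The residuum of the Łukasiewicz t-norm gives the supremum: min(1, 1 − 0.687 + 0.010).
1 − 0.687 + 0.010 = 0.323, so t = min(1, 0.323) = 0.323.
Check: 0.687 ⊙ 0.323 = max(0, 0.010) = 0.010 ≤ 0.010.

0.323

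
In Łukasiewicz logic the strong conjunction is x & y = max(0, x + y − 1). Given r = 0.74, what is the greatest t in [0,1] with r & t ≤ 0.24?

The residuum of the Łukasiewicz t-norm gives the supremum: min(1, 1 − 0.74 + 0.24).
1 − 0.74 + 0.24 = 0.50, so t = min(1, 0.50) = 0.50.
Check: 0.74 & 0.50 = max(0, 0.24) = 0.24 ≤ 0.24.

0.50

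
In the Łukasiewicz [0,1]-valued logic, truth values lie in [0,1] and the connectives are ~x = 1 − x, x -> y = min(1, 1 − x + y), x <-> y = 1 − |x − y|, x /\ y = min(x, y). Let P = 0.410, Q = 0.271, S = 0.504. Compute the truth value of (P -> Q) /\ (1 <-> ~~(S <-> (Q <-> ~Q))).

P -> Q = min(1, 1 − 0.410 + 0.271) = min(1, 0.861) = 0.861
~Q = 1 − 0.271 = 0.729
Q <-> ~Q = 1 − |0.271 − 0.729| = 1 − 0.458 = 0.542
S <-> (Q <-> ~Q) = 1 − |0.504 − 0.542| = 1 − 0.038 = 0.962
~(S <-> (Q <-> ~Q)) = 1 − 0.962 = 0.038
~~(S <-> (Q <-> ~Q)) = 1 − 0.038 = 0.962
1 <-> ~~(S <-> (Q <-> ~Q)) = 1 − |1.000 − 0.962| = 1 − 0.038 = 0.962
(P -> Q) /\ (1 <-> ~~(S <-> (Q <-> ~Q))) = min(0.861, 0.962) = 0.861

0.861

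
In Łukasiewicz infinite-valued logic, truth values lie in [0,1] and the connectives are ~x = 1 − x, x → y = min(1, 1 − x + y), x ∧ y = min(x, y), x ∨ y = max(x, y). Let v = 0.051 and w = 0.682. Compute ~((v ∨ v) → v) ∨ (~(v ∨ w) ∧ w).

v ∨ v = max(0.051, 0.051) = 0.051
(v ∨ v) → v = min(1, 1 − 0.051 + 0.051) = min(1, 1.000) = 1.000
~((v ∨ v) → v) = 1 − 1.000 = 0.000
v ∨ w = max(0.051, 0.682) = 0.682
~(v ∨ w) = 1 − 0.682 = 0.318
~(v ∨ w) ∧ w = min(0.318, 0.682) = 0.318
~((v ∨ v) → v) ∨ (~(v ∨ w) ∧ w) = max(0.000, 0.318) = 0.318

0.318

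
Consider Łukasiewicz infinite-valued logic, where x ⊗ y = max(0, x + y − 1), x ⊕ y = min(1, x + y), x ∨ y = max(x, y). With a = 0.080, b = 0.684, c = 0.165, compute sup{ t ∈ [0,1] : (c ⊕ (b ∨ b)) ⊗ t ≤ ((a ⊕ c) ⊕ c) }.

0.561

b ∨ b = max(0.684, 0.684) = 0.684
c ⊕ (b ∨ b) = min(1, 0.165 + 0.684) = min(1, 0.849) = 0.849
So the left factor is c ⊕ (b ∨ b) = 0.849.
a ⊕ c = min(1, 0.080 + 0.165) = min(1, 0.245) = 0.245
(a ⊕ c) ⊕ c = min(1, 0.245 + 0.165) = min(1, 0.410) = 0.410
So the right-hand bound is (a ⊕ c) ⊕ c = 0.410.
The residuum of the Łukasiewicz t-norm gives the supremum: min(1, 1 − 0.849 + 0.410).
1 − 0.849 + 0.410 = 0.561, so t = min(1, 0.561) = 0.561.
Check: 0.849 ⊗ 0.561 = max(0, 0.410) = 0.410 ≤ 0.410.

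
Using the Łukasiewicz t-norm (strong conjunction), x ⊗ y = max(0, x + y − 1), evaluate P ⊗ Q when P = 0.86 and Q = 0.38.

P ⊗ Q = max(0, 0.86 + 0.38 − 1) = max(0, 0.24) = 0.24
For comparison, the Gödel (minimum) t-norm min(x, y) would give 0.38.

0.24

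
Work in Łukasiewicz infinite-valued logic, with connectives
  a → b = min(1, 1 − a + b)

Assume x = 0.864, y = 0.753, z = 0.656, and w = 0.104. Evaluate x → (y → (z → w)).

z → w = min(1, 1 − 0.656 + 0.104) = min(1, 0.448) = 0.448
y → (z → w) = min(1, 1 − 0.753 + 0.448) = min(1, 0.695) = 0.695
x → (y → (z → w)) = min(1, 1 − 0.864 + 0.695) = min(1, 0.831) = 0.831

0.831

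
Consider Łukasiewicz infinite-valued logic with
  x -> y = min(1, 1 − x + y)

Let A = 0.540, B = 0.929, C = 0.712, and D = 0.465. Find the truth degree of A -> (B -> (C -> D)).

1.000

C -> D = min(1, 1 − 0.712 + 0.465) = min(1, 0.753) = 0.753
B -> (C -> D) = min(1, 1 − 0.929 + 0.753) = min(1, 0.824) = 0.824
A -> (B -> (C -> D)) = min(1, 1 − 0.540 + 0.824) = min(1, 1.284) = 1.000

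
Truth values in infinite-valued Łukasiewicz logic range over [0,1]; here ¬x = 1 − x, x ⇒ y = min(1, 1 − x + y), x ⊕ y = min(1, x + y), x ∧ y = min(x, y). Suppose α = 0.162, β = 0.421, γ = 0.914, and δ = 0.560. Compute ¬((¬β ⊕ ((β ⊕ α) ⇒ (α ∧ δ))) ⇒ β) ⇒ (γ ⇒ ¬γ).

0.593

¬β = 1 − 0.421 = 0.579
β ⊕ α = min(1, 0.421 + 0.162) = min(1, 0.583) = 0.583
α ∧ δ = min(0.162, 0.560) = 0.162
(β ⊕ α) ⇒ (α ∧ δ) = min(1, 1 − 0.583 + 0.162) = min(1, 0.579) = 0.579
¬β ⊕ ((β ⊕ α) ⇒ (α ∧ δ)) = min(1, 0.579 + 0.579) = min(1, 1.158) = 1.000
(¬β ⊕ ((β ⊕ α) ⇒ (α ∧ δ))) ⇒ β = min(1, 1 − 1.000 + 0.421) = min(1, 0.421) = 0.421
¬((¬β ⊕ ((β ⊕ α) ⇒ (α ∧ δ))) ⇒ β) = 1 − 0.421 = 0.579
¬γ = 1 − 0.914 = 0.086
γ ⇒ ¬γ = min(1, 1 − 0.914 + 0.086) = min(1, 0.172) = 0.172
¬((¬β ⊕ ((β ⊕ α) ⇒ (α ∧ δ))) ⇒ β) ⇒ (γ ⇒ ¬γ) = min(1, 1 − 0.579 + 0.172) = min(1, 0.593) = 0.593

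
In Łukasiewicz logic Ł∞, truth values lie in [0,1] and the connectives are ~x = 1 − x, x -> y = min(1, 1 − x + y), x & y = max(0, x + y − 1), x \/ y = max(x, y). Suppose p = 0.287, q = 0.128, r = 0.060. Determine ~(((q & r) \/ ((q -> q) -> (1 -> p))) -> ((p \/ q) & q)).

0.287

q & r = max(0, 0.128 + 0.060 − 1) = max(0, -0.812) = 0.000
q -> q = min(1, 1 − 0.128 + 0.128) = min(1, 1.000) = 1.000
1 -> p = min(1, 1 − 1.000 + 0.287) = min(1, 0.287) = 0.287
(q -> q) -> (1 -> p) = min(1, 1 − 1.000 + 0.287) = min(1, 0.287) = 0.287
(q & r) \/ ((q -> q) -> (1 -> p)) = max(0.000, 0.287) = 0.287
p \/ q = max(0.287, 0.128) = 0.287
(p \/ q) & q = max(0, 0.287 + 0.128 − 1) = max(0, -0.585) = 0.000
((q & r) \/ ((q -> q) -> (1 -> p))) -> ((p \/ q) & q) = min(1, 1 − 0.287 + 0.000) = min(1, 0.713) = 0.713
~(((q & r) \/ ((q -> q) -> (1 -> p))) -> ((p \/ q) & q)) = 1 − 0.713 = 0.287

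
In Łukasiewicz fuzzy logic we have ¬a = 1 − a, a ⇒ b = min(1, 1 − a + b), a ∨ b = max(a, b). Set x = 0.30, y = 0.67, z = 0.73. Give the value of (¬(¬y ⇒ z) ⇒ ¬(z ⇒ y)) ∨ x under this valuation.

1.00

¬y = 1 − 0.67 = 0.33
¬y ⇒ z = min(1, 1 − 0.33 + 0.73) = min(1, 1.40) = 1.00
¬(¬y ⇒ z) = 1 − 1.00 = 0.00
z ⇒ y = min(1, 1 − 0.73 + 0.67) = min(1, 0.94) = 0.94
¬(z ⇒ y) = 1 − 0.94 = 0.06
¬(¬y ⇒ z) ⇒ ¬(z ⇒ y) = min(1, 1 − 0.00 + 0.06) = min(1, 1.06) = 1.00
(¬(¬y ⇒ z) ⇒ ¬(z ⇒ y)) ∨ x = max(1.00, 0.30) = 1.00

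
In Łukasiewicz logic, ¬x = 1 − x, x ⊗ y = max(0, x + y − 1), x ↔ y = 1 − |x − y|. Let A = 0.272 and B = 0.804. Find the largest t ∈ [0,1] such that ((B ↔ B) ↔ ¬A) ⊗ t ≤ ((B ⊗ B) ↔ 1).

0.880

B ↔ B = 1 − |0.804 − 0.804| = 1 − 0.000 = 1.000
¬A = 1 − 0.272 = 0.728
(B ↔ B) ↔ ¬A = 1 − |1.000 − 0.728| = 1 − 0.272 = 0.728
So the left factor is (B ↔ B) ↔ ¬A = 0.728.
B ⊗ B = max(0, 0.804 + 0.804 − 1) = max(0, 0.608) = 0.608
(B ⊗ B) ↔ 1 = 1 − |0.608 − 1.000| = 1 − 0.392 = 0.608
So the right-hand bound is (B ⊗ B) ↔ 1 = 0.608.
The residuum of the Łukasiewicz t-norm gives the supremum: min(1, 1 − 0.728 + 0.608).
1 − 0.728 + 0.608 = 0.880, so t = min(1, 0.880) = 0.880.
Check: 0.728 ⊗ 0.880 = max(0, 0.608) = 0.608 ≤ 0.608.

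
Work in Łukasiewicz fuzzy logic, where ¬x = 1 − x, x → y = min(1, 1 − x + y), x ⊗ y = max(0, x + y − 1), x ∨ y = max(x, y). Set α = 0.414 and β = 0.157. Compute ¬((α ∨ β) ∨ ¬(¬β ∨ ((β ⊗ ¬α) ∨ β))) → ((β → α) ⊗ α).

α ∨ β = max(0.414, 0.157) = 0.414
¬β = 1 − 0.157 = 0.843
¬α = 1 − 0.414 = 0.586
β ⊗ ¬α = max(0, 0.157 + 0.586 − 1) = max(0, -0.257) = 0.000
(β ⊗ ¬α) ∨ β = max(0.000, 0.157) = 0.157
¬β ∨ ((β ⊗ ¬α) ∨ β) = max(0.843, 0.157) = 0.843
¬(¬β ∨ ((β ⊗ ¬α) ∨ β)) = 1 − 0.843 = 0.157
(α ∨ β) ∨ ¬(¬β ∨ ((β ⊗ ¬α) ∨ β)) = max(0.414, 0.157) = 0.414
¬((α ∨ β) ∨ ¬(¬β ∨ ((β ⊗ ¬α) ∨ β))) = 1 − 0.414 = 0.586
β → α = min(1, 1 − 0.157 + 0.414) = min(1, 1.257) = 1.000
(β → α) ⊗ α = max(0, 1.000 + 0.414 − 1) = max(0, 0.414) = 0.414
¬((α ∨ β) ∨ ¬(¬β ∨ ((β ⊗ ¬α) ∨ β))) → ((β → α) ⊗ α) = min(1, 1 − 0.586 + 0.414) = min(1, 0.828) = 0.828

0.828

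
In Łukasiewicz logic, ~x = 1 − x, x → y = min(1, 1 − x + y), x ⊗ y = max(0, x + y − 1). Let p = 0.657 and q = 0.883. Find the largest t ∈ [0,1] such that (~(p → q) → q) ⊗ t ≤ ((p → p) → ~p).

0.343

p → q = min(1, 1 − 0.657 + 0.883) = min(1, 1.226) = 1.000
~(p → q) = 1 − 1.000 = 0.000
~(p → q) → q = min(1, 1 − 0.000 + 0.883) = min(1, 1.883) = 1.000
So the left factor is ~(p → q) → q = 1.000.
p → p = min(1, 1 − 0.657 + 0.657) = min(1, 1.000) = 1.000
~p = 1 − 0.657 = 0.343
(p → p) → ~p = min(1, 1 − 1.000 + 0.343) = min(1, 0.343) = 0.343
So the right-hand bound is (p → p) → ~p = 0.343.
The residuum of the Łukasiewicz t-norm gives the supremum: min(1, 1 − 1.000 + 0.343).
1 − 1.000 + 0.343 = 0.343, so t = min(1, 0.343) = 0.343.
Check: 1.000 ⊗ 0.343 = max(0, 0.343) = 0.343 ≤ 0.343.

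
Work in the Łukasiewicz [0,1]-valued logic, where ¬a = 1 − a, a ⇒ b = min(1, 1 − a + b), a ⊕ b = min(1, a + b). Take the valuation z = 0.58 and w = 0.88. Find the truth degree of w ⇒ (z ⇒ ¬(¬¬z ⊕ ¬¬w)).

0.54

¬z = 1 − 0.58 = 0.42
¬¬z = 1 − 0.42 = 0.58
¬w = 1 − 0.88 = 0.12
¬¬w = 1 − 0.12 = 0.88
¬¬z ⊕ ¬¬w = min(1, 0.58 + 0.88) = min(1, 1.46) = 1.00
¬(¬¬z ⊕ ¬¬w) = 1 − 1.00 = 0.00
z ⇒ ¬(¬¬z ⊕ ¬¬w) = min(1, 1 − 0.58 + 0.00) = min(1, 0.42) = 0.42
w ⇒ (z ⇒ ¬(¬¬z ⊕ ¬¬w)) = min(1, 1 − 0.88 + 0.42) = min(1, 0.54) = 0.54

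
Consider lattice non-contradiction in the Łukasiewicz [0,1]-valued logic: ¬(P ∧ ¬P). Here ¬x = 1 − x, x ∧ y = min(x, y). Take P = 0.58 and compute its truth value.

0.58

¬P = 1 − 0.58 = 0.42
P ∧ ¬P = min(0.58, 0.42) = 0.42
¬(P ∧ ¬P) = 1 − 0.42 = 0.58
(The value 0.58 < 1 shows this instance is not satisfied; not a Ł∞-tautology — its value is 1 − min(a, 1−a).)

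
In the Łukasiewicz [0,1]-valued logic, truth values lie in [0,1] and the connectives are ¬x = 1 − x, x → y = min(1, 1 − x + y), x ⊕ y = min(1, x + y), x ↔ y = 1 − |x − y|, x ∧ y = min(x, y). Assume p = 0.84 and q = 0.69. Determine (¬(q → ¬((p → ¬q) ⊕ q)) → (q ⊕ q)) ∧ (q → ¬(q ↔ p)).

0.46

¬q = 1 − 0.69 = 0.31
p → ¬q = min(1, 1 − 0.84 + 0.31) = min(1, 0.47) = 0.47
(p → ¬q) ⊕ q = min(1, 0.47 + 0.69) = min(1, 1.16) = 1.00
¬((p → ¬q) ⊕ q) = 1 − 1.00 = 0.00
q → ¬((p → ¬q) ⊕ q) = min(1, 1 − 0.69 + 0.00) = min(1, 0.31) = 0.31
¬(q → ¬((p → ¬q) ⊕ q)) = 1 − 0.31 = 0.69
q ⊕ q = min(1, 0.69 + 0.69) = min(1, 1.38) = 1.00
¬(q → ¬((p → ¬q) ⊕ q)) → (q ⊕ q) = min(1, 1 − 0.69 + 1.00) = min(1, 1.31) = 1.00
q ↔ p = 1 − |0.69 − 0.84| = 1 − 0.15 = 0.85
¬(q ↔ p) = 1 − 0.85 = 0.15
q → ¬(q ↔ p) = min(1, 1 − 0.69 + 0.15) = min(1, 0.46) = 0.46
(¬(q → ¬((p → ¬q) ⊕ q)) → (q ⊕ q)) ∧ (q → ¬(q ↔ p)) = min(1.00, 0.46) = 0.46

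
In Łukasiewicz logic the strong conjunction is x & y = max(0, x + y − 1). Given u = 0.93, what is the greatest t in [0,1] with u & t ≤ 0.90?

The residuum of the Łukasiewicz t-norm gives the supremum: min(1, 1 − 0.93 + 0.90).
1 − 0.93 + 0.90 = 0.97, so t = min(1, 0.97) = 0.97.
Check: 0.93 & 0.97 = max(0, 0.90) = 0.90 ≤ 0.90.

0.97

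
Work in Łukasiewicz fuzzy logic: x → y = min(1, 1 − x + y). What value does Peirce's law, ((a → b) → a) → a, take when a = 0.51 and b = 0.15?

a → b = min(1, 1 − 0.51 + 0.15) = min(1, 0.64) = 0.64
(a → b) → a = min(1, 1 − 0.64 + 0.51) = min(1, 0.87) = 0.87
((a → b) → a) → a = min(1, 1 − 0.87 + 0.51) = min(1, 0.64) = 0.64
(The value 0.64 < 1 shows this instance is not satisfied; not a Ł∞-tautology in general.)

0.64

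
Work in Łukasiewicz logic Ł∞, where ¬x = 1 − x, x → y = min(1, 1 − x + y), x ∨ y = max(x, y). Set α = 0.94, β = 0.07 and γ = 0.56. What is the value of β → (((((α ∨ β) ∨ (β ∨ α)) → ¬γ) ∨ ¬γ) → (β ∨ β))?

1.00

α ∨ β = max(0.94, 0.07) = 0.94
β ∨ α = max(0.07, 0.94) = 0.94
(α ∨ β) ∨ (β ∨ α) = max(0.94, 0.94) = 0.94
¬γ = 1 − 0.56 = 0.44
((α ∨ β) ∨ (β ∨ α)) → ¬γ = min(1, 1 − 0.94 + 0.44) = min(1, 0.50) = 0.50
(((α ∨ β) ∨ (β ∨ α)) → ¬γ) ∨ ¬γ = max(0.50, 0.44) = 0.50
β ∨ β = max(0.07, 0.07) = 0.07
((((α ∨ β) ∨ (β ∨ α)) → ¬γ) ∨ ¬γ) → (β ∨ β) = min(1, 1 − 0.50 + 0.07) = min(1, 0.57) = 0.57
β → (((((α ∨ β) ∨ (β ∨ α)) → ¬γ) ∨ ¬γ) → (β ∨ β)) = min(1, 1 − 0.07 + 0.57) = min(1, 1.50) = 1.00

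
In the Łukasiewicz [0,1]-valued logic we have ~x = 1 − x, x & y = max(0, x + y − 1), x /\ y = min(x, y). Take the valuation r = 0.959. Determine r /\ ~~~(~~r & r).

~r = 1 − 0.959 = 0.041
~~r = 1 − 0.041 = 0.959
~~r & r = max(0, 0.959 + 0.959 − 1) = max(0, 0.918) = 0.918
~(~~r & r) = 1 − 0.918 = 0.082
~~(~~r & r) = 1 − 0.082 = 0.918
~~~(~~r & r) = 1 − 0.918 = 0.082
r /\ ~~~(~~r & r) = min(0.959, 0.082) = 0.082

0.082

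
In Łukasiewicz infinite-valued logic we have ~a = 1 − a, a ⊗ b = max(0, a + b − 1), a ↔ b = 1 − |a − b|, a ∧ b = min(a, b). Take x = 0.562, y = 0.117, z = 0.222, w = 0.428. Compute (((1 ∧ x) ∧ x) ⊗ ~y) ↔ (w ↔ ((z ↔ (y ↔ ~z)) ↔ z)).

0.534

1 ∧ x = min(1.000, 0.562) = 0.562
(1 ∧ x) ∧ x = min(0.562, 0.562) = 0.562
~y = 1 − 0.117 = 0.883
((1 ∧ x) ∧ x) ⊗ ~y = max(0, 0.562 + 0.883 − 1) = max(0, 0.445) = 0.445
~z = 1 − 0.222 = 0.778
y ↔ ~z = 1 − |0.117 − 0.778| = 1 − 0.661 = 0.339
z ↔ (y ↔ ~z) = 1 − |0.222 − 0.339| = 1 − 0.117 = 0.883
(z ↔ (y ↔ ~z)) ↔ z = 1 − |0.883 − 0.222| = 1 − 0.661 = 0.339
w ↔ ((z ↔ (y ↔ ~z)) ↔ z) = 1 − |0.428 − 0.339| = 1 − 0.089 = 0.911
(((1 ∧ x) ∧ x) ⊗ ~y) ↔ (w ↔ ((z ↔ (y ↔ ~z)) ↔ z)) = 1 − |0.445 − 0.911| = 1 − 0.466 = 0.534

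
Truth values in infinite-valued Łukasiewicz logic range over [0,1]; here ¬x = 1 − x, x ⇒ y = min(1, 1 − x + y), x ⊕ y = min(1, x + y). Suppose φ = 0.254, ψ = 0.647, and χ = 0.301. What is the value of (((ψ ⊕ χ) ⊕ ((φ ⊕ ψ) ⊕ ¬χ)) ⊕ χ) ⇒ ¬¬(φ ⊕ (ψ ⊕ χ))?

ψ ⊕ χ = min(1, 0.647 + 0.301) = min(1, 0.948) = 0.948
φ ⊕ ψ = min(1, 0.254 + 0.647) = min(1, 0.901) = 0.901
¬χ = 1 − 0.301 = 0.699
(φ ⊕ ψ) ⊕ ¬χ = min(1, 0.901 + 0.699) = min(1, 1.600) = 1.000
(ψ ⊕ χ) ⊕ ((φ ⊕ ψ) ⊕ ¬χ) = min(1, 0.948 + 1.000) = min(1, 1.948) = 1.000
((ψ ⊕ χ) ⊕ ((φ ⊕ ψ) ⊕ ¬χ)) ⊕ χ = min(1, 1.000 + 0.301) = min(1, 1.301) = 1.000
φ ⊕ (ψ ⊕ χ) = min(1, 0.254 + 0.948) = min(1, 1.202) = 1.000
¬(φ ⊕ (ψ ⊕ χ)) = 1 − 1.000 = 0.000
¬¬(φ ⊕ (ψ ⊕ χ)) = 1 − 0.000 = 1.000
(((ψ ⊕ χ) ⊕ ((φ ⊕ ψ) ⊕ ¬χ)) ⊕ χ) ⇒ ¬¬(φ ⊕ (ψ ⊕ χ)) = min(1, 1 − 1.000 + 1.000) = min(1, 1.000) = 1.000

1.000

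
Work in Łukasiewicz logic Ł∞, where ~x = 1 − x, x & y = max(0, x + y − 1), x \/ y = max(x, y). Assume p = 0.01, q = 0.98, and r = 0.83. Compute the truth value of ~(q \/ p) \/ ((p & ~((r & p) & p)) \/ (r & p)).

0.02

q \/ p = max(0.98, 0.01) = 0.98
~(q \/ p) = 1 − 0.98 = 0.02
r & p = max(0, 0.83 + 0.01 − 1) = max(0, -0.16) = 0.00
(r & p) & p = max(0, 0.00 + 0.01 − 1) = max(0, -0.99) = 0.00
~((r & p) & p) = 1 − 0.00 = 1.00
p & ~((r & p) & p) = max(0, 0.01 + 1.00 − 1) = max(0, 0.01) = 0.01
(p & ~((r & p) & p)) \/ (r & p) = max(0.01, 0.00) = 0.01
~(q \/ p) \/ ((p & ~((r & p) & p)) \/ (r & p)) = max(0.02, 0.01) = 0.02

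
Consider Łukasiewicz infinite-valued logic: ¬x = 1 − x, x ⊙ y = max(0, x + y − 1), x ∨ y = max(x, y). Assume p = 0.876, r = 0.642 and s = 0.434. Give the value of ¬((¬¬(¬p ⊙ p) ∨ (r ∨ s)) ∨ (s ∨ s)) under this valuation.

0.358

¬p = 1 − 0.876 = 0.124
¬p ⊙ p = max(0, 0.124 + 0.876 − 1) = max(0, 0.000) = 0.000
¬(¬p ⊙ p) = 1 − 0.000 = 1.000
¬¬(¬p ⊙ p) = 1 − 1.000 = 0.000
r ∨ s = max(0.642, 0.434) = 0.642
¬¬(¬p ⊙ p) ∨ (r ∨ s) = max(0.000, 0.642) = 0.642
s ∨ s = max(0.434, 0.434) = 0.434
(¬¬(¬p ⊙ p) ∨ (r ∨ s)) ∨ (s ∨ s) = max(0.642, 0.434) = 0.642
¬((¬¬(¬p ⊙ p) ∨ (r ∨ s)) ∨ (s ∨ s)) = 1 − 0.642 = 0.358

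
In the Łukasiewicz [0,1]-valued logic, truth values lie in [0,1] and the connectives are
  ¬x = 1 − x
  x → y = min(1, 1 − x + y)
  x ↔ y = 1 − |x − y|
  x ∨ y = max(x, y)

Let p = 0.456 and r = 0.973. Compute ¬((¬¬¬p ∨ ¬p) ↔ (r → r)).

¬p = 1 − 0.456 = 0.544
¬¬p = 1 − 0.544 = 0.456
¬¬¬p = 1 − 0.456 = 0.544
¬¬¬p ∨ ¬p = max(0.544, 0.544) = 0.544
r → r = min(1, 1 − 0.973 + 0.973) = min(1, 1.000) = 1.000
(¬¬¬p ∨ ¬p) ↔ (r → r) = 1 − |0.544 − 1.000| = 1 − 0.456 = 0.544
¬((¬¬¬p ∨ ¬p) ↔ (r → r)) = 1 − 0.544 = 0.456

0.456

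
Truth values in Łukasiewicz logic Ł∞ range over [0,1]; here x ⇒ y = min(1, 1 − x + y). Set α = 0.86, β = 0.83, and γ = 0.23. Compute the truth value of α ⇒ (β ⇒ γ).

β ⇒ γ = min(1, 1 − 0.83 + 0.23) = min(1, 0.40) = 0.40
α ⇒ (β ⇒ γ) = min(1, 1 − 0.86 + 0.40) = min(1, 0.54) = 0.54

0.54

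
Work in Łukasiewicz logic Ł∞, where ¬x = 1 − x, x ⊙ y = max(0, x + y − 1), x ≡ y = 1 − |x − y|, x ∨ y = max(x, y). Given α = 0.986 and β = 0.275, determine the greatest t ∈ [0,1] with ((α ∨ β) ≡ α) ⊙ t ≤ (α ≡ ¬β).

0.739

α ∨ β = max(0.986, 0.275) = 0.986
(α ∨ β) ≡ α = 1 − |0.986 − 0.986| = 1 − 0.000 = 1.000
So the left factor is (α ∨ β) ≡ α = 1.000.
¬β = 1 − 0.275 = 0.725
α ≡ ¬β = 1 − |0.986 − 0.725| = 1 − 0.261 = 0.739
So the right-hand bound is α ≡ ¬β = 0.739.
The residuum of the Łukasiewicz t-norm gives the supremum: min(1, 1 − 1.000 + 0.739).
1 − 1.000 + 0.739 = 0.739, so t = min(1, 0.739) = 0.739.
Check: 1.000 ⊙ 0.739 = max(0, 0.739) = 0.739 ≤ 0.739.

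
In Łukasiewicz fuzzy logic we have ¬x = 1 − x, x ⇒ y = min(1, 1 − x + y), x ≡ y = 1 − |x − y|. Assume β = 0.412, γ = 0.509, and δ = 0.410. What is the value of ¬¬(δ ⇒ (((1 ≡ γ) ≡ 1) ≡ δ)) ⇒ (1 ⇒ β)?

0.412

1 ≡ γ = 1 − |1.000 − 0.509| = 1 − 0.491 = 0.509
(1 ≡ γ) ≡ 1 = 1 − |0.509 − 1.000| = 1 − 0.491 = 0.509
((1 ≡ γ) ≡ 1) ≡ δ = 1 − |0.509 − 0.410| = 1 − 0.099 = 0.901
δ ⇒ (((1 ≡ γ) ≡ 1) ≡ δ) = min(1, 1 − 0.410 + 0.901) = min(1, 1.491) = 1.000
¬(δ ⇒ (((1 ≡ γ) ≡ 1) ≡ δ)) = 1 − 1.000 = 0.000
¬¬(δ ⇒ (((1 ≡ γ) ≡ 1) ≡ δ)) = 1 − 0.000 = 1.000
1 ⇒ β = min(1, 1 − 1.000 + 0.412) = min(1, 0.412) = 0.412
¬¬(δ ⇒ (((1 ≡ γ) ≡ 1) ≡ δ)) ⇒ (1 ⇒ β) = min(1, 1 − 1.000 + 0.412) = min(1, 0.412) = 0.412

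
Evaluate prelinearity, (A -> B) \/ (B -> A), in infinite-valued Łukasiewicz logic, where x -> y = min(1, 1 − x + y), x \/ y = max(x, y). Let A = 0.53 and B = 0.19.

1.00

A -> B = min(1, 1 − 0.53 + 0.19) = min(1, 0.66) = 0.66
B -> A = min(1, 1 − 0.19 + 0.53) = min(1, 1.34) = 1.00
(A -> B) \/ (B -> A) = max(0.66, 1.00) = 1.00
(As expected: a Ł∞-tautology — holds in every MV-chain.)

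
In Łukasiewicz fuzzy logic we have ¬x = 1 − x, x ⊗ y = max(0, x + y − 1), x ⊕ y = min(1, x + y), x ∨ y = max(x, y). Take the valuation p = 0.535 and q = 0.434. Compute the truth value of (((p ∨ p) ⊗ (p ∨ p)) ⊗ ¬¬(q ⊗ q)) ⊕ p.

p ∨ p = max(0.535, 0.535) = 0.535
(p ∨ p) ⊗ (p ∨ p) = max(0, 0.535 + 0.535 − 1) = max(0, 0.070) = 0.070
q ⊗ q = max(0, 0.434 + 0.434 − 1) = max(0, -0.132) = 0.000
¬(q ⊗ q) = 1 − 0.000 = 1.000
¬¬(q ⊗ q) = 1 − 1.000 = 0.000
((p ∨ p) ⊗ (p ∨ p)) ⊗ ¬¬(q ⊗ q) = max(0, 0.070 + 0.000 − 1) = max(0, -0.930) = 0.000
(((p ∨ p) ⊗ (p ∨ p)) ⊗ ¬¬(q ⊗ q)) ⊕ p = min(1, 0.000 + 0.535) = min(1, 0.535) = 0.535

0.535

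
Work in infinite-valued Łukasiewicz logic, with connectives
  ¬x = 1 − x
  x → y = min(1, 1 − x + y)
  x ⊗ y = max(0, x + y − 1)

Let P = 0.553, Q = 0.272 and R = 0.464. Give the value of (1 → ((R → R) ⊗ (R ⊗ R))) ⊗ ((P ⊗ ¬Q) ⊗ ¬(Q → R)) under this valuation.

0.000

R → R = min(1, 1 − 0.464 + 0.464) = min(1, 1.000) = 1.000
R ⊗ R = max(0, 0.464 + 0.464 − 1) = max(0, -0.072) = 0.000
(R → R) ⊗ (R ⊗ R) = max(0, 1.000 + 0.000 − 1) = max(0, 0.000) = 0.000
1 → ((R → R) ⊗ (R ⊗ R)) = min(1, 1 − 1.000 + 0.000) = min(1, 0.000) = 0.000
¬Q = 1 − 0.272 = 0.728
P ⊗ ¬Q = max(0, 0.553 + 0.728 − 1) = max(0, 0.281) = 0.281
Q → R = min(1, 1 − 0.272 + 0.464) = min(1, 1.192) = 1.000
¬(Q → R) = 1 − 1.000 = 0.000
(P ⊗ ¬Q) ⊗ ¬(Q → R) = max(0, 0.281 + 0.000 − 1) = max(0, -0.719) = 0.000
(1 → ((R → R) ⊗ (R ⊗ R))) ⊗ ((P ⊗ ¬Q) ⊗ ¬(Q → R)) = max(0, 0.000 + 0.000 − 1) = max(0, -1.000) = 0.000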